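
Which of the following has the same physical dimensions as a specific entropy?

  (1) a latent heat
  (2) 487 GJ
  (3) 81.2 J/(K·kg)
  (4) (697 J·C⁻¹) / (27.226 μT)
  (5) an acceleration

Reference: [specific entropy] = m²·s⁻²·K⁻¹.
Each option:
  (1) [latent heat] = m²·s⁻²
  (2) J = N·m = kg·m²·s⁻²
  (3) J·kg⁻¹·K⁻¹ = N·m·kg⁻¹·K⁻¹ = m²·s⁻²·K⁻¹  ← same
  (4) [kg·m²·s⁻³·A⁻¹] / [kg·s⁻²·A⁻¹] = m²·s⁻¹
  (5) [acceleration] = m·s⁻²
Only (3) matches m²·s⁻²·K⁻¹.

(3)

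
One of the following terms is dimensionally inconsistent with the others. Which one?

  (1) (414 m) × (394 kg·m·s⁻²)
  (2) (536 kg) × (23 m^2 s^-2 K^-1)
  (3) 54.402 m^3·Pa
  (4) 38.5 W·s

(2)

Reduce each to base SI dimensions:
  (1) [m] · [kg·m·s⁻²] = kg·m²·s⁻²
  (2) [kg] · [m²·s⁻²·K⁻¹] = kg·m²·s⁻²·K⁻¹
  (3) Pa·m³ = N·m⁻²·m³ = kg·m²·s⁻²
  (4) W·s = J·s⁻¹·s = kg·m²·s⁻²
All reduce to kg·m²·s⁻² except (2), which is kg·m²·s⁻²·K⁻¹.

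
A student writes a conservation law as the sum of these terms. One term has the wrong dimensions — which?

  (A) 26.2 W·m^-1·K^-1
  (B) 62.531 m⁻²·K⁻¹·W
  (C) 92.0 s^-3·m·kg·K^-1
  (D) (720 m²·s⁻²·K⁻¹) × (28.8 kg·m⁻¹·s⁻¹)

(B)

Expand each in SI base units:
  (A) W·m⁻¹·K⁻¹ = J·s⁻¹·m⁻¹·K⁻¹ = kg·m·s⁻³·K⁻¹
  (B) W·m⁻²·K⁻¹ = J·s⁻¹·m⁻²·K⁻¹ = kg·s⁻³·K⁻¹
  (C) kg·m·s⁻³·K⁻¹
  (D) [m²·s⁻²·K⁻¹] · [kg·m⁻¹·s⁻¹] = kg·m·s⁻³·K⁻¹
All reduce to kg·m·s⁻³·K⁻¹ except (B), which is kg·s⁻³·K⁻¹.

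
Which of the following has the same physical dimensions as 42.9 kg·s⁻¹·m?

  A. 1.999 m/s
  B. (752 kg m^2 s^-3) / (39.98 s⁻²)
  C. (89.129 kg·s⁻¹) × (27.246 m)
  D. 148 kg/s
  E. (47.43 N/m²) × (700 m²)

C.

Reference: kg·m·s⁻¹.
Each option:
  A. m·s⁻¹
  B. [kg·m²·s⁻³] / [s⁻²] = kg·m²·s⁻¹
  C. [kg·s⁻¹] · [m] = kg·m·s⁻¹  ← same
  D. kg·s⁻¹
  E. [kg·m⁻¹·s⁻²] · [m²] = kg·m·s⁻²
Only C. matches kg·m·s⁻¹.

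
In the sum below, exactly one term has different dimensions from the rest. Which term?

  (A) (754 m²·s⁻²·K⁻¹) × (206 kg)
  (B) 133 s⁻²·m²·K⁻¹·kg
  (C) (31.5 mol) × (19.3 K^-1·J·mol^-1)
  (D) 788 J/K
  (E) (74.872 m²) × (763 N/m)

(E)

Dimensions:
  (A) [m²·s⁻²·K⁻¹] · [kg] = kg·m²·s⁻²·K⁻¹
  (B) kg·m²·s⁻²·K⁻¹
  (C) [mol] · [kg·m²·s⁻²·K⁻¹·mol⁻¹] = kg·m²·s⁻²·K⁻¹
  (D) J·K⁻¹ = N·m·K⁻¹ = kg·m²·s⁻²·K⁻¹
  (E) [m²] · [kg·s⁻²] = kg·m²·s⁻²
All reduce to kg·m²·s⁻²·K⁻¹ except (E), which is kg·m²·s⁻².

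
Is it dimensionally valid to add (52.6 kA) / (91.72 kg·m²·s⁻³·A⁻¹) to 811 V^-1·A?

Work out the base dimensions of each:
  (52.6 kA) / (91.72 kg·m²·s⁻³·A⁻¹):  [A] / [kg·m²·s⁻³·A⁻¹] = kg⁻¹·m⁻²·s³·A²
  811 V^-1·A:  A·V⁻¹ = A·(J·C⁻¹)⁻¹ = kg⁻¹·m⁻²·s³·A²
Both are kg⁻¹·m⁻²·s³·A², so they have the same dimensions and can be added.

Yes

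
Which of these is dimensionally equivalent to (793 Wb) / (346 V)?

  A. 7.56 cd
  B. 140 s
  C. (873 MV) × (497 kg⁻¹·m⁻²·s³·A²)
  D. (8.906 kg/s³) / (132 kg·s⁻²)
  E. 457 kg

Reference: [kg·m²·s⁻²·A⁻¹] / [kg·m²·s⁻³·A⁻¹] = s.
Each option:
  A. cd
  B. s  ← same
  C. [kg·m²·s⁻³·A⁻¹] · [kg⁻¹·m⁻²·s³·A²] = A
  D. [kg·s⁻³] / [kg·s⁻²] = s⁻¹
  E. kg
Only B. matches s.

B.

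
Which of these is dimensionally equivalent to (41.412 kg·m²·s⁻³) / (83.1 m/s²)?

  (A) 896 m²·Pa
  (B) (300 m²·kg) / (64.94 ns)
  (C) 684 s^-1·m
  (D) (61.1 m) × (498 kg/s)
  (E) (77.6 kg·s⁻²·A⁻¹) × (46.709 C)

(D)

Reference: [kg·m²·s⁻³] / [m·s⁻²] = kg·m·s⁻¹.
Each option:
  (A) Pa·m² = N·m⁻²·m² = kg·m·s⁻²
  (B) [kg·m²] / [s] = kg·m²·s⁻¹
  (C) m·s⁻¹
  (D) [m] · [kg·s⁻¹] = kg·m·s⁻¹  ← same
  (E) [kg·s⁻²·A⁻¹] · [s·A] = kg·s⁻¹
Only (D) matches kg·m·s⁻¹.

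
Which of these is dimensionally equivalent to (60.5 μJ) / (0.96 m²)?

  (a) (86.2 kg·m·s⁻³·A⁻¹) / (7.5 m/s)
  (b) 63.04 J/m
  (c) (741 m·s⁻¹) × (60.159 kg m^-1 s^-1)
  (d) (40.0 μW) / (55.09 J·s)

(c)

Reference: [kg·m²·s⁻²] / [m²] = kg·s⁻².
Each option:
  (a) [kg·m·s⁻³·A⁻¹] / [m·s⁻¹] = kg·s⁻²·A⁻¹
  (b) J·m⁻¹ = N·m·m⁻¹ = kg·m·s⁻²
  (c) [m·s⁻¹] · [kg·m⁻¹·s⁻¹] = kg·s⁻²  ← same
  (d) [kg·m²·s⁻³] / [kg·m²·s⁻¹] = s⁻²
Only (c) matches kg·s⁻².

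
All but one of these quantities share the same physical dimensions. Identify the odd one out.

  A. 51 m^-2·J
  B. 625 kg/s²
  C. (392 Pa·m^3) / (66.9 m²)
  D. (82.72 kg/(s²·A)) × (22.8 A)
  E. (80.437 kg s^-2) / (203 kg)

Dimensions:
  A. J·m⁻² = N·m·m⁻² = kg·s⁻²
  B. kg·s⁻²
  C. [kg·m²·s⁻²] / [m²] = kg·s⁻²
  D. [kg·s⁻²·A⁻¹] · [A] = kg·s⁻²
  E. [kg·s⁻²] / [kg] = s⁻²
All reduce to kg·s⁻² except E., which is s⁻².

E.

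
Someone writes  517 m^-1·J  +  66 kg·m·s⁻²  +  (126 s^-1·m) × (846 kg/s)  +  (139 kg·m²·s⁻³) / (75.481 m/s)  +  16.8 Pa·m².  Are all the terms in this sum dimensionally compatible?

Reduce each to base SI dimensions:
  517 m^-1·J:  J·m⁻¹ = N·m·m⁻¹ = kg·m·s⁻²
  66 kg·m·s⁻²:  kg·m·s⁻²
  (126 s^-1·m) × (846 kg/s):  [m·s⁻¹] · [kg·s⁻¹] = kg·m·s⁻²
  (139 kg·m²·s⁻³) / (75.481 m/s):  [kg·m²·s⁻³] / [m·s⁻¹] = kg·m·s⁻²
  16.8 Pa·m²:  Pa·m² = N·m⁻²·m² = kg·m·s⁻²
Every term reduces to kg·m·s⁻².

Yes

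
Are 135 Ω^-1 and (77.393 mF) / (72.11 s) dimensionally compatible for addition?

In SI base units:
  135 Ω^-1:  Ω⁻¹ = (V·A⁻¹)⁻¹ = kg⁻¹·m⁻²·s³·A²
  (77.393 mF) / (72.11 s):  [kg⁻¹·m⁻²·s⁴·A²] / [s] = kg⁻¹·m⁻²·s³·A²
Both are kg⁻¹·m⁻²·s³·A², so they have the same dimensions and can be added.

Yes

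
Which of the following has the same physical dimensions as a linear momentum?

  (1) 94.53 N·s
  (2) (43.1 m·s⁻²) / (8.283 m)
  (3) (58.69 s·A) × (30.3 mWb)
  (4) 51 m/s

Reference: [linear momentum] = kg·m·s⁻¹.
Each option:
  (1) N·s = kg·m·s⁻²·s = kg·m·s⁻¹  ← same
  (2) [m·s⁻²] / [m] = s⁻²
  (3) [s·A] · [kg·m²·s⁻²·A⁻¹] = kg·m²·s⁻¹
  (4) m·s⁻¹
Only (1) matches kg·m·s⁻¹.

(1)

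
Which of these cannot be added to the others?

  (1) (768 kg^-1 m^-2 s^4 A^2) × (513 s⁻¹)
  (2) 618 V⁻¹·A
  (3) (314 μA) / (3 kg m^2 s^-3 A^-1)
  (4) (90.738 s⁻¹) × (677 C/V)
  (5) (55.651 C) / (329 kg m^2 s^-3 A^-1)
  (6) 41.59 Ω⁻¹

Expand each in SI base units:
  (1) [kg⁻¹·m⁻²·s⁴·A²] · [s⁻¹] = kg⁻¹·m⁻²·s³·A²
  (2) A·V⁻¹ = A·(J·C⁻¹)⁻¹ = kg⁻¹·m⁻²·s³·A²
  (3) [A] / [kg·m²·s⁻³·A⁻¹] = kg⁻¹·m⁻²·s³·A²
  (4) [s⁻¹] · [kg⁻¹·m⁻²·s⁴·A²] = kg⁻¹·m⁻²·s³·A²
  (5) [s·A] / [kg·m²·s⁻³·A⁻¹] = kg⁻¹·m⁻²·s⁴·A²
  (6) Ω⁻¹ = (V·A⁻¹)⁻¹ = kg⁻¹·m⁻²·s³·A²
All reduce to kg⁻¹·m⁻²·s³·A² except (5), which is kg⁻¹·m⁻²·s⁴·A².

(5)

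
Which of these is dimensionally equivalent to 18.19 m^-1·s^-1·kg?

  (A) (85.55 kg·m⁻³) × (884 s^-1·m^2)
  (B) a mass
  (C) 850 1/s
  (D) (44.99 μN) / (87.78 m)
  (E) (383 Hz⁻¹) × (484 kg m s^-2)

(A)

Reference: kg·m⁻¹·s⁻¹.
Each option:
  (A) [kg·m⁻³] · [m²·s⁻¹] = kg·m⁻¹·s⁻¹  ← same
  (B) [mass] = kg
  (C) s⁻¹
  (D) [kg·m·s⁻²] / [m] = kg·s⁻²
  (E) [s] · [kg·m·s⁻²] = kg·m·s⁻¹
Only (A) matches kg·m⁻¹·s⁻¹.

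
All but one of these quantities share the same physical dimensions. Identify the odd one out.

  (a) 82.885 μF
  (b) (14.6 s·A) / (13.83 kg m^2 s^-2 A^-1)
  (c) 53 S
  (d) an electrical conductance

In SI base units:
  (a) F = C·V⁻¹ = kg⁻¹·m⁻²·s⁴·A²
  (b) [s·A] / [kg·m²·s⁻²·A⁻¹] = kg⁻¹·m⁻²·s³·A²
  (c) S = Ω⁻¹ = kg⁻¹·m⁻²·s³·A²
  (d) [electrical conductance] = kg⁻¹·m⁻²·s³·A²
All reduce to kg⁻¹·m⁻²·s³·A² except (a), which is kg⁻¹·m⁻²·s⁴·A².

(a)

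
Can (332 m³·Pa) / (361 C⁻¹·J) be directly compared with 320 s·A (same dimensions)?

Yes

Expand each in SI base units:
  (332 m³·Pa) / (361 C⁻¹·J):  [kg·m²·s⁻²] / [kg·m²·s⁻³·A⁻¹] = s·A
  320 s·A:  A·s = s·A
Both are s·A, so they have the same dimensions and can be added.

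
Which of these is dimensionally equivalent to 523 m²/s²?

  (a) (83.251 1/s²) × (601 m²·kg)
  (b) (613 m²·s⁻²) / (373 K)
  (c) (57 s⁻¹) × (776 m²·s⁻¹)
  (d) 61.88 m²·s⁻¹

(c)

Reference: m²·s⁻².
Each option:
  (a) [s⁻²] · [kg·m²] = kg·m²·s⁻²
  (b) [m²·s⁻²] / [K] = m²·s⁻²·K⁻¹
  (c) [s⁻¹] · [m²·s⁻¹] = m²·s⁻²  ← same
  (d) m²·s⁻¹
Only (c) matches m²·s⁻².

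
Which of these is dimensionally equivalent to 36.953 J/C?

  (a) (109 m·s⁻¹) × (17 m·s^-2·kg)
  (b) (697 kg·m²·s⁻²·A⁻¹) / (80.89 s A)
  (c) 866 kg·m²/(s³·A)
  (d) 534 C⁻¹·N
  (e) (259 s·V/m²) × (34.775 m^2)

(c)

Reference: J·C⁻¹ = N·m·(s·A)⁻¹ = kg·m²·s⁻³·A⁻¹.
Each option:
  (a) [m·s⁻¹] · [kg·m·s⁻²] = kg·m²·s⁻³
  (b) [kg·m²·s⁻²·A⁻¹] / [s·A] = kg·m²·s⁻³·A⁻²
  (c) kg·m²·s⁻³·A⁻¹  ← same
  (d) N·C⁻¹ = kg·m·s⁻²·(s·A)⁻¹ = kg·m·s⁻³·A⁻¹
  (e) [kg·s⁻²·A⁻¹] · [m²] = kg·m²·s⁻²·A⁻¹
Only (c) matches kg·m²·s⁻³·A⁻¹.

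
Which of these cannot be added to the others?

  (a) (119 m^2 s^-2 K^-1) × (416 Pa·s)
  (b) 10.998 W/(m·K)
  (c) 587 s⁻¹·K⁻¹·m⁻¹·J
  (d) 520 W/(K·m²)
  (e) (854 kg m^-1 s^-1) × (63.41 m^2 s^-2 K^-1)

(d)

Dimensions:
  (a) [m²·s⁻²·K⁻¹] · [kg·m⁻¹·s⁻¹] = kg·m·s⁻³·K⁻¹
  (b) W·m⁻¹·K⁻¹ = J·s⁻¹·m⁻¹·K⁻¹ = kg·m·s⁻³·K⁻¹
  (c) J·s⁻¹·m⁻¹·K⁻¹ = N·m·s⁻¹·m⁻¹·K⁻¹ = kg·m·s⁻³·K⁻¹
  (d) W·m⁻²·K⁻¹ = J·s⁻¹·m⁻²·K⁻¹ = kg·s⁻³·K⁻¹
  (e) [kg·m⁻¹·s⁻¹] · [m²·s⁻²·K⁻¹] = kg·m·s⁻³·K⁻¹
All reduce to kg·m·s⁻³·K⁻¹ except (d), which is kg·s⁻³·K⁻¹.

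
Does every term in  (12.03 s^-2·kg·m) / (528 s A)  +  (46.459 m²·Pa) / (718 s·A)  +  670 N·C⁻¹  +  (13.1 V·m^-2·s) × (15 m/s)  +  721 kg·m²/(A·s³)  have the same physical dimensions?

Expand each in SI base units:
  (12.03 s^-2·kg·m) / (528 s A):  [kg·m·s⁻²] / [s·A] = kg·m·s⁻³·A⁻¹
  (46.459 m²·Pa) / (718 s·A):  [kg·m·s⁻²] / [s·A] = kg·m·s⁻³·A⁻¹
  670 N·C⁻¹:  N·C⁻¹ = kg·m·s⁻²·(s·A)⁻¹ = kg·m·s⁻³·A⁻¹
  (13.1 V·m^-2·s) × (15 m/s):  [kg·s⁻²·A⁻¹] · [m·s⁻¹] = kg·m·s⁻³·A⁻¹
  721 kg·m²/(A·s³):  kg·m²·s⁻³·A⁻¹
The terms do not share a single dimension (kg·m²·s⁻³·A⁻¹ vs kg·m·s⁻³·A⁻¹).

No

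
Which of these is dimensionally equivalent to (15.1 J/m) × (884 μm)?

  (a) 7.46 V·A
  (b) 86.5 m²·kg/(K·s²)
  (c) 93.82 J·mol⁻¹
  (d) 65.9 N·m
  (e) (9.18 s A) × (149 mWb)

Reference: [kg·m·s⁻²] · [m] = kg·m²·s⁻².
Each option:
  (a) V·A = J·C⁻¹·A = kg·m²·s⁻³
  (b) kg·m²·s⁻²·K⁻¹
  (c) J·mol⁻¹ = N·m·mol⁻¹ = kg·m²·s⁻²·mol⁻¹
  (d) N·m = kg·m·s⁻²·m = kg·m²·s⁻²  ← same
  (e) [s·A] · [kg·m²·s⁻²·A⁻¹] = kg·m²·s⁻¹
Only (d) matches kg·m²·s⁻².

(d)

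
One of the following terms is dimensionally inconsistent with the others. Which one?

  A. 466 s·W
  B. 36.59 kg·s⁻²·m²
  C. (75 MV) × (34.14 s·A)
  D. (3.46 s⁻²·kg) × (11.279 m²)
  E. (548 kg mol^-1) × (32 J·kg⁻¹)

E.

Expand each in SI base units:
  A. W·s = J·s⁻¹·s = kg·m²·s⁻²
  B. kg·m²·s⁻²
  C. [kg·m²·s⁻³·A⁻¹] · [s·A] = kg·m²·s⁻²
  D. [kg·s⁻²] · [m²] = kg·m²·s⁻²
  E. [kg·mol⁻¹] · [m²·s⁻²] = kg·m²·s⁻²·mol⁻¹
All reduce to kg·m²·s⁻² except E., which is kg·m²·s⁻²·mol⁻¹.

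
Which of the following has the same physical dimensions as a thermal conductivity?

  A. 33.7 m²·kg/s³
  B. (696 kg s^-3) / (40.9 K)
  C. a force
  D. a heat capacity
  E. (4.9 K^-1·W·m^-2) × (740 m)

Reference: [thermal conductivity] = kg·m·s⁻³·K⁻¹.
Each option:
  A. kg·m²·s⁻³
  B. [kg·s⁻³] / [K] = kg·s⁻³·K⁻¹
  C. [force] = kg·m·s⁻²
  D. [heat capacity] = kg·m²·s⁻²·K⁻¹
  E. [kg·s⁻³·K⁻¹] · [m] = kg·m·s⁻³·K⁻¹  ← same
Only E. matches kg·m·s⁻³·K⁻¹.

E.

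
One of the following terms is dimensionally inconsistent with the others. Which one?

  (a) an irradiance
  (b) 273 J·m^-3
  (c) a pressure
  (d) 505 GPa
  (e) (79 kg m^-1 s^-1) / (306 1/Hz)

Reduce each to base SI dimensions:
  (a) [irradiance] = kg·s⁻³
  (b) J·m⁻³ = N·m·m⁻³ = kg·m⁻¹·s⁻²
  (c) [pressure] = kg·m⁻¹·s⁻²
  (d) Pa = N·m⁻² = kg·m⁻¹·s⁻²
  (e) [kg·m⁻¹·s⁻¹] / [s] = kg·m⁻¹·s⁻²
All reduce to kg·m⁻¹·s⁻² except (a), which is kg·s⁻³.

(a)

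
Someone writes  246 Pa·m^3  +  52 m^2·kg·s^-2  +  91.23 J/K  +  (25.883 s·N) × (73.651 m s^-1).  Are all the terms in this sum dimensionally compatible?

Expand each in SI base units:
  246 Pa·m^3:  Pa·m³ = N·m⁻²·m³ = kg·m²·s⁻²
  52 m^2·kg·s^-2:  kg·m²·s⁻²
  91.23 J/K:  J·K⁻¹ = N·m·K⁻¹ = kg·m²·s⁻²·K⁻¹
  (25.883 s·N) × (73.651 m s^-1):  [kg·m·s⁻¹] · [m·s⁻¹] = kg·m²·s⁻²
The terms do not share a single dimension (kg·m²·s⁻² vs kg·m²·s⁻²·K⁻¹).

No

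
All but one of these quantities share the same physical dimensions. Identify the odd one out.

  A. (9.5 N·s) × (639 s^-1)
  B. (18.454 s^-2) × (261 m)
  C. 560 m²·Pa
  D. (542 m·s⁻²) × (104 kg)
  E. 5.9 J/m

Dimensions:
  A. [kg·m·s⁻¹] · [s⁻¹] = kg·m·s⁻²
  B. [s⁻²] · [m] = m·s⁻²
  C. Pa·m² = N·m⁻²·m² = kg·m·s⁻²
  D. [m·s⁻²] · [kg] = kg·m·s⁻²
  E. J·m⁻¹ = N·m·m⁻¹ = kg·m·s⁻²
All reduce to kg·m·s⁻² except B., which is m·s⁻².

B.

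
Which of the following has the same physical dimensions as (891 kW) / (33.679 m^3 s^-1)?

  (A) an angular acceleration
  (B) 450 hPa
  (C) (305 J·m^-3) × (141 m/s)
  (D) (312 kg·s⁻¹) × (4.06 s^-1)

Reference: [kg·m²·s⁻³] / [m³·s⁻¹] = kg·m⁻¹·s⁻².
Each option:
  (A) [angular acceleration] = s⁻²
  (B) Pa = N·m⁻² = kg·m⁻¹·s⁻²  ← same
  (C) [kg·m⁻¹·s⁻²] · [m·s⁻¹] = kg·s⁻³
  (D) [kg·s⁻¹] · [s⁻¹] = kg·s⁻²
Only (B) matches kg·m⁻¹·s⁻².

(B)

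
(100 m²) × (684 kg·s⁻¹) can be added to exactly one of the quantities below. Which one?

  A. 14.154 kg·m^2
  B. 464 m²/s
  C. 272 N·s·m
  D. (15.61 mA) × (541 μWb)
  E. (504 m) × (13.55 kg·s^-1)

Reference: [m²] · [kg·s⁻¹] = kg·m²·s⁻¹.
Each option:
  A. kg·m²
  B. m²·s⁻¹
  C. N·m·s = kg·m·s⁻²·m·s = kg·m²·s⁻¹  ← same
  D. [A] · [kg·m²·s⁻²·A⁻¹] = kg·m²·s⁻²
  E. [m] · [kg·s⁻¹] = kg·m·s⁻¹
Only C. matches kg·m²·s⁻¹.

C.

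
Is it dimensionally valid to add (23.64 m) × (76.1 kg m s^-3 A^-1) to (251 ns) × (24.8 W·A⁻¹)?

No

In SI base units:
  (23.64 m) × (76.1 kg m s^-3 A^-1):  [m] · [kg·m·s⁻³·A⁻¹] = kg·m²·s⁻³·A⁻¹
  (251 ns) × (24.8 W·A⁻¹):  [s] · [kg·m²·s⁻³·A⁻¹] = kg·m²·s⁻²·A⁻¹
kg·m²·s⁻³·A⁻¹ ≠ kg·m²·s⁻²·A⁻¹, so they cannot be added.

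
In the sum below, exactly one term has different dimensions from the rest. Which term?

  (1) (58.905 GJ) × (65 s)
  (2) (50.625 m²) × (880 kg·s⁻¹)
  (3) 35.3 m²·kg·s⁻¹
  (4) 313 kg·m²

Work out the base dimensions of each:
  (1) [kg·m²·s⁻²] · [s] = kg·m²·s⁻¹
  (2) [m²] · [kg·s⁻¹] = kg·m²·s⁻¹
  (3) kg·m²·s⁻¹
  (4) kg·m²
All reduce to kg·m²·s⁻¹ except (4), which is kg·m².

(4)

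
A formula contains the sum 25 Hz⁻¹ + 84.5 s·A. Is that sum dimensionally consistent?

Reduce each to base SI dimensions:
  25 Hz⁻¹:  Hz⁻¹ = (s⁻¹)⁻¹ = s
  84.5 s·A:  A·s = s·A
s ≠ s·A, so they cannot be added.

No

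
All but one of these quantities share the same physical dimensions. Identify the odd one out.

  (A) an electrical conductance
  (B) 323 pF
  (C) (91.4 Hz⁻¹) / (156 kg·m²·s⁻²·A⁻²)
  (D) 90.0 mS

(B)

Expand each in SI base units:
  (A) [electrical conductance] = kg⁻¹·m⁻²·s³·A²
  (B) F = C·V⁻¹ = kg⁻¹·m⁻²·s⁴·A²
  (C) [s] / [kg·m²·s⁻²·A⁻²] = kg⁻¹·m⁻²·s³·A²
  (D) S = Ω⁻¹ = kg⁻¹·m⁻²·s³·A²
All reduce to kg⁻¹·m⁻²·s³·A² except (B), which is kg⁻¹·m⁻²·s⁴·A².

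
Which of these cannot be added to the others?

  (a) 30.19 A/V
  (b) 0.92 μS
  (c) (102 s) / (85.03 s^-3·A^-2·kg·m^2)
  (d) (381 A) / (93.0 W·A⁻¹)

Reduce each to base SI dimensions:
  (a) A·V⁻¹ = A·(J·C⁻¹)⁻¹ = kg⁻¹·m⁻²·s³·A²
  (b) S = Ω⁻¹ = kg⁻¹·m⁻²·s³·A²
  (c) [s] / [kg·m²·s⁻³·A⁻²] = kg⁻¹·m⁻²·s⁴·A²
  (d) [A] / [kg·m²·s⁻³·A⁻¹] = kg⁻¹·m⁻²·s³·A²
All reduce to kg⁻¹·m⁻²·s³·A² except (c), which is kg⁻¹·m⁻²·s⁴·A².

(c)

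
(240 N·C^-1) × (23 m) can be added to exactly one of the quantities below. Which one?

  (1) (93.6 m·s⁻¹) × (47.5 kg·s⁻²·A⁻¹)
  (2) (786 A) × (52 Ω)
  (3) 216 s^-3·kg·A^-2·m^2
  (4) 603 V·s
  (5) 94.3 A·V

Reference: [kg·m·s⁻³·A⁻¹] · [m] = kg·m²·s⁻³·A⁻¹.
Each option:
  (1) [m·s⁻¹] · [kg·s⁻²·A⁻¹] = kg·m·s⁻³·A⁻¹
  (2) [A] · [kg·m²·s⁻³·A⁻²] = kg·m²·s⁻³·A⁻¹  ← same
  (3) kg·m²·s⁻³·A⁻²
  (4) V·s = J·C⁻¹·s = kg·m²·s⁻²·A⁻¹
  (5) V·A = J·C⁻¹·A = kg·m²·s⁻³
Only (2) matches kg·m²·s⁻³·A⁻¹.

(2)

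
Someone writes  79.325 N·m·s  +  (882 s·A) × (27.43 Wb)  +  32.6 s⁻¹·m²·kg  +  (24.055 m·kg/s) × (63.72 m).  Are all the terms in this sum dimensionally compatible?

Expand each in SI base units:
  79.325 N·m·s:  N·m·s = kg·m·s⁻²·m·s = kg·m²·s⁻¹
  (882 s·A) × (27.43 Wb):  [s·A] · [kg·m²·s⁻²·A⁻¹] = kg·m²·s⁻¹
  32.6 s⁻¹·m²·kg:  kg·m²·s⁻¹
  (24.055 m·kg/s) × (63.72 m):  [kg·m·s⁻¹] · [m] = kg·m²·s⁻¹
Every term reduces to kg·m²·s⁻¹.

Yes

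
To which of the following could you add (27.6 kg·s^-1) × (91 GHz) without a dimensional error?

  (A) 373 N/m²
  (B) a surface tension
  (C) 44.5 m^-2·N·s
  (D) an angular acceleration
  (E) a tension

Reference: [kg·s⁻¹] · [s⁻¹] = kg·s⁻².
Each option:
  (A) N·m⁻² = kg·m·s⁻²·m⁻² = kg·m⁻¹·s⁻²
  (B) [surface tension] = kg·s⁻²  ← same
  (C) N·s·m⁻² = kg·m·s⁻²·s·m⁻² = kg·m⁻¹·s⁻¹
  (D) [angular acceleration] = s⁻²
  (E) [tension] = kg·m·s⁻²
Only (B) matches kg·s⁻².

(B)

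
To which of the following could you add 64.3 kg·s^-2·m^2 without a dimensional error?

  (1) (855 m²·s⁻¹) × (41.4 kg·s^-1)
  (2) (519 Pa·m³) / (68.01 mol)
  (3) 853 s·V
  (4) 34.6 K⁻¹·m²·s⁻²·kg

(1)

Reference: kg·m²·s⁻².
Each option:
  (1) [m²·s⁻¹] · [kg·s⁻¹] = kg·m²·s⁻²  ← same
  (2) [kg·m²·s⁻²] / [mol] = kg·m²·s⁻²·mol⁻¹
  (3) V·s = J·C⁻¹·s = kg·m²·s⁻²·A⁻¹
  (4) kg·m²·s⁻²·K⁻¹
Only (1) matches kg·m²·s⁻².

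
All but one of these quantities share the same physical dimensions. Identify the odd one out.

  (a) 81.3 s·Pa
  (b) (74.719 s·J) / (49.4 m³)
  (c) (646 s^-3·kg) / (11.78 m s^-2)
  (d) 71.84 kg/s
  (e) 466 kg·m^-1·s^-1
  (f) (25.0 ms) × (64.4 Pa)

(d)

In SI base units:
  (a) Pa·s = N·m⁻²·s = kg·m⁻¹·s⁻¹
  (b) [kg·m²·s⁻¹] / [m³] = kg·m⁻¹·s⁻¹
  (c) [kg·s⁻³] / [m·s⁻²] = kg·m⁻¹·s⁻¹
  (d) kg·s⁻¹
  (e) kg·m⁻¹·s⁻¹
  (f) [s] · [kg·m⁻¹·s⁻²] = kg·m⁻¹·s⁻¹
All reduce to kg·m⁻¹·s⁻¹ except (d), which is kg·s⁻¹.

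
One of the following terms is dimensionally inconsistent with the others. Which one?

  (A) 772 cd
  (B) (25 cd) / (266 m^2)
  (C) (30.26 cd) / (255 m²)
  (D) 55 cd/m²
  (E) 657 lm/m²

Reduce each to base SI dimensions:
  (A) cd
  (B) [cd] / [m²] = m⁻²·cd
  (C) [cd] / [m²] = m⁻²·cd
  (D) cd·m⁻² = m⁻²·cd
  (E) lm·m⁻² = cd·m⁻² = m⁻²·cd
All reduce to m⁻²·cd except (A), which is cd.

(A)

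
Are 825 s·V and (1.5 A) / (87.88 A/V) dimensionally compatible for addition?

Dimensions:
  825 s·V:  V·s = J·C⁻¹·s = kg·m²·s⁻²·A⁻¹
  (1.5 A) / (87.88 A/V):  [A] / [kg⁻¹·m⁻²·s³·A²] = kg·m²·s⁻³·A⁻¹
kg·m²·s⁻²·A⁻¹ ≠ kg·m²·s⁻³·A⁻¹, so they cannot be added.

No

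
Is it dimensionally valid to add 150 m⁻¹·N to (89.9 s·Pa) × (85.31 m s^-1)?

Expand each in SI base units:
  150 m⁻¹·N:  N·m⁻¹ = kg·m·s⁻²·m⁻¹ = kg·s⁻²
  (89.9 s·Pa) × (85.31 m s^-1):  [kg·m⁻¹·s⁻¹] · [m·s⁻¹] = kg·s⁻²
Both are kg·s⁻², so they have the same dimensions and can be added.

Yes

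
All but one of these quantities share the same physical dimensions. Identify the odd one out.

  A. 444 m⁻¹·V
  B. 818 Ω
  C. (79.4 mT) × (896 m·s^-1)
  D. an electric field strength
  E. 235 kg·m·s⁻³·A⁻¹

Reduce each to base SI dimensions:
  A. V·m⁻¹ = J·C⁻¹·m⁻¹ = kg·m·s⁻³·A⁻¹
  B. Ω = V·A⁻¹ = kg·m²·s⁻³·A⁻²
  C. [kg·s⁻²·A⁻¹] · [m·s⁻¹] = kg·m·s⁻³·A⁻¹
  D. [electric field strength] = kg·m·s⁻³·A⁻¹
  E. kg·m·s⁻³·A⁻¹
All reduce to kg·m·s⁻³·A⁻¹ except B., which is kg·m²·s⁻³·A⁻².

B.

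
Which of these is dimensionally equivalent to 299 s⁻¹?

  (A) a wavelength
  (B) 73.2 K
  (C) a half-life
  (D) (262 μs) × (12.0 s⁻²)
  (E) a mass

(D)

Reference: s⁻¹.
Each option:
  (A) [wavelength] = m
  (B) K
  (C) [half-life] = s
  (D) [s] · [s⁻²] = s⁻¹  ← same
  (E) [mass] = kg
Only (D) matches s⁻¹.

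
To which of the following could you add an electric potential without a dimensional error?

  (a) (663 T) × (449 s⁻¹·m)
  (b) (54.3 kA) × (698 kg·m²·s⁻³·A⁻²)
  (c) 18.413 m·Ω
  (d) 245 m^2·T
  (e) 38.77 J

(b)

Reference: [electric potential] = kg·m²·s⁻³·A⁻¹.
Each option:
  (a) [kg·s⁻²·A⁻¹] · [m·s⁻¹] = kg·m·s⁻³·A⁻¹
  (b) [A] · [kg·m²·s⁻³·A⁻²] = kg·m²·s⁻³·A⁻¹  ← same
  (c) Ω·m = V·A⁻¹·m = kg·m³·s⁻³·A⁻²
  (d) T·m² = Wb·m⁻²·m² = kg·m²·s⁻²·A⁻¹
  (e) J = N·m = kg·m²·s⁻²
Only (b) matches kg·m²·s⁻³·A⁻¹.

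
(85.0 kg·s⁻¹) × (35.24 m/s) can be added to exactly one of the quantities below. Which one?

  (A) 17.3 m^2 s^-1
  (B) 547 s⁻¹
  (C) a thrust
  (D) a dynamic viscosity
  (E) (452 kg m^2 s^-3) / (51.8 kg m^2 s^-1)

Reference: [kg·s⁻¹] · [m·s⁻¹] = kg·m·s⁻².
Each option:
  (A) m²·s⁻¹
  (B) s⁻¹
  (C) [thrust] = kg·m·s⁻²  ← same
  (D) [dynamic viscosity] = kg·m⁻¹·s⁻¹
  (E) [kg·m²·s⁻³] / [kg·m²·s⁻¹] = s⁻²
Only (C) matches kg·m·s⁻².

(C)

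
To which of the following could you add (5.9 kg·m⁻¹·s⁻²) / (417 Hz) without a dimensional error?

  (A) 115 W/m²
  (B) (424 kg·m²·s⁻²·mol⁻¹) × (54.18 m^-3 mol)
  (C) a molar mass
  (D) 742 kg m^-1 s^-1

(D)

Reference: [kg·m⁻¹·s⁻²] / [s⁻¹] = kg·m⁻¹·s⁻¹.
Each option:
  (A) W·m⁻² = J·s⁻¹·m⁻² = kg·s⁻³
  (B) [kg·m²·s⁻²·mol⁻¹] · [m⁻³·mol] = kg·m⁻¹·s⁻²
  (C) [molar mass] = kg·mol⁻¹
  (D) kg·m⁻¹·s⁻¹  ← same
Only (D) matches kg·m⁻¹·s⁻¹.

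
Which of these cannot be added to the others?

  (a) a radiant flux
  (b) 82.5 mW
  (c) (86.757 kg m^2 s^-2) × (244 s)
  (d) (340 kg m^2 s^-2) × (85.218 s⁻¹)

(c)

Reduce each to base SI dimensions:
  (a) [radiant flux] = kg·m²·s⁻³
  (b) W = J·s⁻¹ = kg·m²·s⁻³
  (c) [kg·m²·s⁻²] · [s] = kg·m²·s⁻¹
  (d) [kg·m²·s⁻²] · [s⁻¹] = kg·m²·s⁻³
All reduce to kg·m²·s⁻³ except (c), which is kg·m²·s⁻¹.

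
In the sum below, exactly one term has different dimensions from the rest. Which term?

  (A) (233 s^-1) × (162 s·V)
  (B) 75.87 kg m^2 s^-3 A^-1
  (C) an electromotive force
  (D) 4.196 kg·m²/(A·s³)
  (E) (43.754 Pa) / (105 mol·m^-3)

(E)

Work out the base dimensions of each:
  (A) [s⁻¹] · [kg·m²·s⁻²·A⁻¹] = kg·m²·s⁻³·A⁻¹
  (B) kg·m²·s⁻³·A⁻¹
  (C) [electromotive force] = kg·m²·s⁻³·A⁻¹
  (D) kg·m²·s⁻³·A⁻¹
  (E) [kg·m⁻¹·s⁻²] / [m⁻³·mol] = kg·m²·s⁻²·mol⁻¹
All reduce to kg·m²·s⁻³·A⁻¹ except (E), which is kg·m²·s⁻²·mol⁻¹.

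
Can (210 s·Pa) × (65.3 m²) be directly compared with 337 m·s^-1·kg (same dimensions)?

Reduce each to base SI dimensions:
  (210 s·Pa) × (65.3 m²):  [kg·m⁻¹·s⁻¹] · [m²] = kg·m·s⁻¹
  337 m·s^-1·kg:  kg·m·s⁻¹
Both are kg·m·s⁻¹, so they have the same dimensions and can be added.

Yes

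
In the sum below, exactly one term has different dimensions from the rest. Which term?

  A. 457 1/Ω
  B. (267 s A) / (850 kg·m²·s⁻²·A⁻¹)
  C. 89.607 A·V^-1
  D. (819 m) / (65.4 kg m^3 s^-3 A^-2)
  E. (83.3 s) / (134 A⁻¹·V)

E.

In SI base units:
  A. Ω⁻¹ = (V·A⁻¹)⁻¹ = kg⁻¹·m⁻²·s³·A²
  B. [s·A] / [kg·m²·s⁻²·A⁻¹] = kg⁻¹·m⁻²·s³·A²
  C. A·V⁻¹ = A·(J·C⁻¹)⁻¹ = kg⁻¹·m⁻²·s³·A²
  D. [m] / [kg·m³·s⁻³·A⁻²] = kg⁻¹·m⁻²·s³·A²
  E. [s] / [kg·m²·s⁻³·A⁻²] = kg⁻¹·m⁻²·s⁴·A²
All reduce to kg⁻¹·m⁻²·s³·A² except E., which is kg⁻¹·m⁻²·s⁴·A².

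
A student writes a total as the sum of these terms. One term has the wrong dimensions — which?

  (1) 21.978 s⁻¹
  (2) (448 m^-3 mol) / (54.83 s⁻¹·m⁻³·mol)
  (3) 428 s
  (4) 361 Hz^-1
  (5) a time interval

Expand each in SI base units:
  (1) s⁻¹
  (2) [m⁻³·mol] / [m⁻³·s⁻¹·mol] = s
  (3) s
  (4) Hz⁻¹ = (s⁻¹)⁻¹ = s
  (5) [time interval] = s
All reduce to s except (1), which is s⁻¹.

(1)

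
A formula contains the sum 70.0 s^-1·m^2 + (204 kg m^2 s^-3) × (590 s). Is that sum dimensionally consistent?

Expand each in SI base units:
  70.0 s^-1·m^2:  m²·s⁻¹
  (204 kg m^2 s^-3) × (590 s):  [kg·m²·s⁻³] · [s] = kg·m²·s⁻²
m²·s⁻¹ ≠ kg·m²·s⁻², so they cannot be added.

No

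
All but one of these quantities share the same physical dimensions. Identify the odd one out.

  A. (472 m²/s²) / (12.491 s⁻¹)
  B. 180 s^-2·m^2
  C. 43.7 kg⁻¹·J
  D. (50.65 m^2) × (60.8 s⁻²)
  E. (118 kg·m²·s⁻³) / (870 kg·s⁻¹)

In SI base units:
  A. [m²·s⁻²] / [s⁻¹] = m²·s⁻¹
  B. m²·s⁻²
  C. J·kg⁻¹ = N·m·kg⁻¹ = m²·s⁻²
  D. [m²] · [s⁻²] = m²·s⁻²
  E. [kg·m²·s⁻³] / [kg·s⁻¹] = m²·s⁻²
All reduce to m²·s⁻² except A., which is m²·s⁻¹.

A.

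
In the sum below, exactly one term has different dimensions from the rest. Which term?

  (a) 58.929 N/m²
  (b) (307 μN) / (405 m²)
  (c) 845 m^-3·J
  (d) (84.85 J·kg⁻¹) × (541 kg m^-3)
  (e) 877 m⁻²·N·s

(e)

Work out the base dimensions of each:
  (a) N·m⁻² = kg·m·s⁻²·m⁻² = kg·m⁻¹·s⁻²
  (b) [kg·m·s⁻²] / [m²] = kg·m⁻¹·s⁻²
  (c) J·m⁻³ = N·m·m⁻³ = kg·m⁻¹·s⁻²
  (d) [m²·s⁻²] · [kg·m⁻³] = kg·m⁻¹·s⁻²
  (e) N·s·m⁻² = kg·m·s⁻²·s·m⁻² = kg·m⁻¹·s⁻¹
All reduce to kg·m⁻¹·s⁻² except (e), which is kg·m⁻¹·s⁻¹.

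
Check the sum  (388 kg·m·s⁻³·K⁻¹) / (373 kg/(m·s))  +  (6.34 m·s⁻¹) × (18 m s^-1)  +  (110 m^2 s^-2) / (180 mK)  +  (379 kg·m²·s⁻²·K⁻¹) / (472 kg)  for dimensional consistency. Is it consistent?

Dimensions:
  (388 kg·m·s⁻³·K⁻¹) / (373 kg/(m·s)):  [kg·m·s⁻³·K⁻¹] / [kg·m⁻¹·s⁻¹] = m²·s⁻²·K⁻¹
  (6.34 m·s⁻¹) × (18 m s^-1):  [m·s⁻¹] · [m·s⁻¹] = m²·s⁻²
  (110 m^2 s^-2) / (180 mK):  [m²·s⁻²] / [K] = m²·s⁻²·K⁻¹
  (379 kg·m²·s⁻²·K⁻¹) / (472 kg):  [kg·m²·s⁻²·K⁻¹] / [kg] = m²·s⁻²·K⁻¹
The terms do not share a single dimension (m²·s⁻² vs m²·s⁻²·K⁻¹).

No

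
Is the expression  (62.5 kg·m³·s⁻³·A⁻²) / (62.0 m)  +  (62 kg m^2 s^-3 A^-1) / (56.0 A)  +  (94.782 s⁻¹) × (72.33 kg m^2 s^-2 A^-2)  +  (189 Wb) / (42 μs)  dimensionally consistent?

No

Expand each in SI base units:
  (62.5 kg·m³·s⁻³·A⁻²) / (62.0 m):  [kg·m³·s⁻³·A⁻²] / [m] = kg·m²·s⁻³·A⁻²
  (62 kg m^2 s^-3 A^-1) / (56.0 A):  [kg·m²·s⁻³·A⁻¹] / [A] = kg·m²·s⁻³·A⁻²
  (94.782 s⁻¹) × (72.33 kg m^2 s^-2 A^-2):  [s⁻¹] · [kg·m²·s⁻²·A⁻²] = kg·m²·s⁻³·A⁻²
  (189 Wb) / (42 μs):  [kg·m²·s⁻²·A⁻¹] / [s] = kg·m²·s⁻³·A⁻¹
The terms do not share a single dimension (kg·m²·s⁻³·A⁻² vs kg·m²·s⁻³·A⁻¹).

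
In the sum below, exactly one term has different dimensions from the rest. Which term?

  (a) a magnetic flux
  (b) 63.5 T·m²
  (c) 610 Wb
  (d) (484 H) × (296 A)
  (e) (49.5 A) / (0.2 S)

Reduce each to base SI dimensions:
  (a) [magnetic flux] = kg·m²·s⁻²·A⁻¹
  (b) T·m² = Wb·m⁻²·m² = kg·m²·s⁻²·A⁻¹
  (c) Wb = V·s = kg·m²·s⁻²·A⁻¹
  (d) [kg·m²·s⁻²·A⁻²] · [A] = kg·m²·s⁻²·A⁻¹
  (e) [A] / [kg⁻¹·m⁻²·s³·A²] = kg·m²·s⁻³·A⁻¹
All reduce to kg·m²·s⁻²·A⁻¹ except (e), which is kg·m²·s⁻³·A⁻¹.

(e)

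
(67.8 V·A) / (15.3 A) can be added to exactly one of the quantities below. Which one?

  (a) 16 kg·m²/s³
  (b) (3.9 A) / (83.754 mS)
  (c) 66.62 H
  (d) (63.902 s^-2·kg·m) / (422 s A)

(b)

Reference: [kg·m²·s⁻³] / [A] = kg·m²·s⁻³·A⁻¹.
Each option:
  (a) kg·m²·s⁻³
  (b) [A] / [kg⁻¹·m⁻²·s³·A²] = kg·m²·s⁻³·A⁻¹  ← same
  (c) H = V·s·A⁻¹ = kg·m²·s⁻²·A⁻²
  (d) [kg·m·s⁻²] / [s·A] = kg·m·s⁻³·A⁻¹
Only (b) matches kg·m²·s⁻³·A⁻¹.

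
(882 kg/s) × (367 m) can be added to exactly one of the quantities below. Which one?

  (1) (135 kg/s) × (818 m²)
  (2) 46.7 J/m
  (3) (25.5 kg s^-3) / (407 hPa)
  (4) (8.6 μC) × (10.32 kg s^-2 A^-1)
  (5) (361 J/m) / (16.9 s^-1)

(5)

Reference: [kg·s⁻¹] · [m] = kg·m·s⁻¹.
Each option:
  (1) [kg·s⁻¹] · [m²] = kg·m²·s⁻¹
  (2) J·m⁻¹ = N·m·m⁻¹ = kg·m·s⁻²
  (3) [kg·s⁻³] / [kg·m⁻¹·s⁻²] = m·s⁻¹
  (4) [s·A] · [kg·s⁻²·A⁻¹] = kg·s⁻¹
  (5) [kg·m·s⁻²] / [s⁻¹] = kg·m·s⁻¹  ← same
Only (5) matches kg·m·s⁻¹.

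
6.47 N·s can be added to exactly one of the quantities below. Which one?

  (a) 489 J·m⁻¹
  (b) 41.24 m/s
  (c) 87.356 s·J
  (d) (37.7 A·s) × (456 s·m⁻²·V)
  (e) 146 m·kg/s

Reference: N·s = kg·m·s⁻²·s = kg·m·s⁻¹.
Each option:
  (a) J·m⁻¹ = N·m·m⁻¹ = kg·m·s⁻²
  (b) m·s⁻¹
  (c) J·s = N·m·s = kg·m²·s⁻¹
  (d) [s·A] · [kg·s⁻²·A⁻¹] = kg·s⁻¹
  (e) kg·m·s⁻¹  ← same
Only (e) matches kg·m·s⁻¹.

(e)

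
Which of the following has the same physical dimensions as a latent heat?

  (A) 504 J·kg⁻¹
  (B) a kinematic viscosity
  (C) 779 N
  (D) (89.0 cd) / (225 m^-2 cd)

Reference: [latent heat] = m²·s⁻².
Each option:
  (A) J·kg⁻¹ = N·m·kg⁻¹ = m²·s⁻²  ← same
  (B) [kinematic viscosity] = m²·s⁻¹
  (C) N = kg·m·s⁻²
  (D) [cd] / [m⁻²·cd] = m²
Only (A) matches m²·s⁻².

(A)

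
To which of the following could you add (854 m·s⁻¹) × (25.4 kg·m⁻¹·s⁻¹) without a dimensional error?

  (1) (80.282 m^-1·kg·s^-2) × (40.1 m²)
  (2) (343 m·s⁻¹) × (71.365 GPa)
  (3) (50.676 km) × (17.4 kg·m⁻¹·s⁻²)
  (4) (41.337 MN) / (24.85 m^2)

(3)

Reference: [m·s⁻¹] · [kg·m⁻¹·s⁻¹] = kg·s⁻².
Each option:
  (1) [kg·m⁻¹·s⁻²] · [m²] = kg·m·s⁻²
  (2) [m·s⁻¹] · [kg·m⁻¹·s⁻²] = kg·s⁻³
  (3) [m] · [kg·m⁻¹·s⁻²] = kg·s⁻²  ← same
  (4) [kg·m·s⁻²] / [m²] = kg·m⁻¹·s⁻²
Only (3) matches kg·s⁻².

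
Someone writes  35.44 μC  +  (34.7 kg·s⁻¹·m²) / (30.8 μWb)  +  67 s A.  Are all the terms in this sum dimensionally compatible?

Reduce each to base SI dimensions:
  35.44 μC:  C = s·A
  (34.7 kg·s⁻¹·m²) / (30.8 μWb):  [kg·m²·s⁻¹] / [kg·m²·s⁻²·A⁻¹] = s·A
  67 s A:  s·A
Every term reduces to s·A.

Yes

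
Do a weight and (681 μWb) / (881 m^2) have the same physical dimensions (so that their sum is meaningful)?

Reduce each to base SI dimensions:
  a weight:  [weight] = kg·m·s⁻²
  (681 μWb) / (881 m^2):  [kg·m²·s⁻²·A⁻¹] / [m²] = kg·s⁻²·A⁻¹
kg·m·s⁻² ≠ kg·s⁻²·A⁻¹, so they cannot be added.

No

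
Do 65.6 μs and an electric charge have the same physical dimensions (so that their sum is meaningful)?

No

Reduce each to base SI dimensions:
  65.6 μs:  s
  an electric charge:  [electric charge] = s·A
s ≠ s·A, so they cannot be added.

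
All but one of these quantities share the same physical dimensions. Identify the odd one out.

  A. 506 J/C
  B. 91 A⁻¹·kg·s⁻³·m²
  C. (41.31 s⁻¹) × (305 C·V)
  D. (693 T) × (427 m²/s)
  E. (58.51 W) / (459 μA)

Expand each in SI base units:
  A. J·C⁻¹ = N·m·(s·A)⁻¹ = kg·m²·s⁻³·A⁻¹
  B. kg·m²·s⁻³·A⁻¹
  C. [s⁻¹] · [kg·m²·s⁻²] = kg·m²·s⁻³
  D. [kg·s⁻²·A⁻¹] · [m²·s⁻¹] = kg·m²·s⁻³·A⁻¹
  E. [kg·m²·s⁻³] / [A] = kg·m²·s⁻³·A⁻¹
All reduce to kg·m²·s⁻³·A⁻¹ except C., which is kg·m²·s⁻³.

C.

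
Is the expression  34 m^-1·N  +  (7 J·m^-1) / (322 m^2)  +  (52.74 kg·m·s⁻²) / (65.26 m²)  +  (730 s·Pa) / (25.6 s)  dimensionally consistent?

No

Expand each in SI base units:
  34 m^-1·N:  N·m⁻¹ = kg·m·s⁻²·m⁻¹ = kg·s⁻²
  (7 J·m^-1) / (322 m^2):  [kg·m·s⁻²] / [m²] = kg·m⁻¹·s⁻²
  (52.74 kg·m·s⁻²) / (65.26 m²):  [kg·m·s⁻²] / [m²] = kg·m⁻¹·s⁻²
  (730 s·Pa) / (25.6 s):  [kg·m⁻¹·s⁻¹] / [s] = kg·m⁻¹·s⁻²
The terms do not share a single dimension (kg·m⁻¹·s⁻² vs kg·s⁻²).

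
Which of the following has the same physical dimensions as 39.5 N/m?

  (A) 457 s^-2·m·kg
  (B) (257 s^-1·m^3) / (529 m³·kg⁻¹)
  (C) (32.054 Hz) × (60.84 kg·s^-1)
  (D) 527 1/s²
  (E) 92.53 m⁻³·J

(C)

Reference: N·m⁻¹ = kg·m·s⁻²·m⁻¹ = kg·s⁻².
Each option:
  (A) kg·m·s⁻²
  (B) [m³·s⁻¹] / [kg⁻¹·m³] = kg·s⁻¹
  (C) [s⁻¹] · [kg·s⁻¹] = kg·s⁻²  ← same
  (D) s⁻²
  (E) J·m⁻³ = N·m·m⁻³ = kg·m⁻¹·s⁻²
Only (C) matches kg·s⁻².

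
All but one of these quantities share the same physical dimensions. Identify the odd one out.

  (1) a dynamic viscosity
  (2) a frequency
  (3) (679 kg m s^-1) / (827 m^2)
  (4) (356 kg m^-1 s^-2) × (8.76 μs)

(2)

Dimensions:
  (1) [dynamic viscosity] = kg·m⁻¹·s⁻¹
  (2) [frequency] = s⁻¹
  (3) [kg·m·s⁻¹] / [m²] = kg·m⁻¹·s⁻¹
  (4) [kg·m⁻¹·s⁻²] · [s] = kg·m⁻¹·s⁻¹
All reduce to kg·m⁻¹·s⁻¹ except (2), which is s⁻¹.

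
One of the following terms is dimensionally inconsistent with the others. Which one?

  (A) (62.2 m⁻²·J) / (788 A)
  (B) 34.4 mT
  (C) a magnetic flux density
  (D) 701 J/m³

In SI base units:
  (A) [kg·s⁻²] / [A] = kg·s⁻²·A⁻¹
  (B) T = Wb·m⁻² = kg·s⁻²·A⁻¹
  (C) [magnetic flux density] = kg·s⁻²·A⁻¹
  (D) J·m⁻³ = N·m·m⁻³ = kg·m⁻¹·s⁻²
All reduce to kg·s⁻²·A⁻¹ except (D), which is kg·m⁻¹·s⁻².

(D)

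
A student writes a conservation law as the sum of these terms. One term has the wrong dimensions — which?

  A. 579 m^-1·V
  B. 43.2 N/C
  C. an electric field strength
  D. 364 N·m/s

Expand each in SI base units:
  A. V·m⁻¹ = J·C⁻¹·m⁻¹ = kg·m·s⁻³·A⁻¹
  B. N·C⁻¹ = kg·m·s⁻²·(s·A)⁻¹ = kg·m·s⁻³·A⁻¹
  C. [electric field strength] = kg·m·s⁻³·A⁻¹
  D. N·m·s⁻¹ = kg·m·s⁻²·m·s⁻¹ = kg·m²·s⁻³
All reduce to kg·m·s⁻³·A⁻¹ except D., which is kg·m²·s⁻³.

D.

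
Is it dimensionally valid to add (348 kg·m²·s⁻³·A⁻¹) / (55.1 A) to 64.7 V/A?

Yes

Expand each in SI base units:
  (348 kg·m²·s⁻³·A⁻¹) / (55.1 A):  [kg·m²·s⁻³·A⁻¹] / [A] = kg·m²·s⁻³·A⁻²
  64.7 V/A:  V·A⁻¹ = J·C⁻¹·A⁻¹ = kg·m²·s⁻³·A⁻²
Both are kg·m²·s⁻³·A⁻², so they have the same dimensions and can be added.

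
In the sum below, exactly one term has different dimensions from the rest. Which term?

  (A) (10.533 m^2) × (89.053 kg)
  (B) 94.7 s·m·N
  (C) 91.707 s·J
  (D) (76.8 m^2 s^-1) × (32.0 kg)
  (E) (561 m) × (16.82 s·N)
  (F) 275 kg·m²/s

(A)

Dimensions:
  (A) [m²] · [kg] = kg·m²
  (B) N·m·s = kg·m·s⁻²·m·s = kg·m²·s⁻¹
  (C) J·s = N·m·s = kg·m²·s⁻¹
  (D) [m²·s⁻¹] · [kg] = kg·m²·s⁻¹
  (E) [m] · [kg·m·s⁻¹] = kg·m²·s⁻¹
  (F) kg·m²·s⁻¹
All reduce to kg·m²·s⁻¹ except (A), which is kg·m².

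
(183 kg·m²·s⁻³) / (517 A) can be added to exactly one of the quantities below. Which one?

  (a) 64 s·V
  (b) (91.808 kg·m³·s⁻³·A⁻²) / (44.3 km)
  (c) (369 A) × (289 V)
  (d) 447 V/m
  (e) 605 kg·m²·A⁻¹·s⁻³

Reference: [kg·m²·s⁻³] / [A] = kg·m²·s⁻³·A⁻¹.
Each option:
  (a) V·s = J·C⁻¹·s = kg·m²·s⁻²·A⁻¹
  (b) [kg·m³·s⁻³·A⁻²] / [m] = kg·m²·s⁻³·A⁻²
  (c) [A] · [kg·m²·s⁻³·A⁻¹] = kg·m²·s⁻³
  (d) V·m⁻¹ = J·C⁻¹·m⁻¹ = kg·m·s⁻³·A⁻¹
  (e) kg·m²·s⁻³·A⁻¹  ← same
Only (e) matches kg·m²·s⁻³·A⁻¹.

(e)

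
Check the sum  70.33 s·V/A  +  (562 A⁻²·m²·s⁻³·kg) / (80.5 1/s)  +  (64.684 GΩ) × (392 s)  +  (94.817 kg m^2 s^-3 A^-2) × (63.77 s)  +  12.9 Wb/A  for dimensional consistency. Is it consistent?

Yes

In SI base units:
  70.33 s·V/A:  V·s·A⁻¹ = J·C⁻¹·s·A⁻¹ = kg·m²·s⁻²·A⁻²
  (562 A⁻²·m²·s⁻³·kg) / (80.5 1/s):  [kg·m²·s⁻³·A⁻²] / [s⁻¹] = kg·m²·s⁻²·A⁻²
  (64.684 GΩ) × (392 s):  [kg·m²·s⁻³·A⁻²] · [s] = kg·m²·s⁻²·A⁻²
  (94.817 kg m^2 s^-3 A^-2) × (63.77 s):  [kg·m²·s⁻³·A⁻²] · [s] = kg·m²·s⁻²·A⁻²
  12.9 Wb/A:  Wb·A⁻¹ = V·s·A⁻¹ = kg·m²·s⁻²·A⁻²
Every term reduces to kg·m²·s⁻²·A⁻².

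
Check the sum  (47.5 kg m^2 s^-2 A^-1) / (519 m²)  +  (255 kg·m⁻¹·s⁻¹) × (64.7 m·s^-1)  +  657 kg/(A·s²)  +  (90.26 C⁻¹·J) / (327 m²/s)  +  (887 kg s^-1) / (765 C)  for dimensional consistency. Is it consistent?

No

Reduce each to base SI dimensions:
  (47.5 kg m^2 s^-2 A^-1) / (519 m²):  [kg·m²·s⁻²·A⁻¹] / [m²] = kg·s⁻²·A⁻¹
  (255 kg·m⁻¹·s⁻¹) × (64.7 m·s^-1):  [kg·m⁻¹·s⁻¹] · [m·s⁻¹] = kg·s⁻²
  657 kg/(A·s²):  kg·s⁻²·A⁻¹
  (90.26 C⁻¹·J) / (327 m²/s):  [kg·m²·s⁻³·A⁻¹] / [m²·s⁻¹] = kg·s⁻²·A⁻¹
  (887 kg s^-1) / (765 C):  [kg·s⁻¹] / [s·A] = kg·s⁻²·A⁻¹
The terms do not share a single dimension (kg·s⁻² vs kg·s⁻²·A⁻¹).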